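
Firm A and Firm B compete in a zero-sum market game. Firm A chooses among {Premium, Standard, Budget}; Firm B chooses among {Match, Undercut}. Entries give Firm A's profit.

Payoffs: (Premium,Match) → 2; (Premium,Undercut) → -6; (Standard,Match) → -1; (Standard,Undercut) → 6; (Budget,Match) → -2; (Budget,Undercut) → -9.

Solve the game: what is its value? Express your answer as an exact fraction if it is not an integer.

Row minima: Premium → -6, Standard → -1, Budget → -9; maximin = -1.
Column maxima: Match → 2, Undercut → 6; minimax = 2.
-1 ≠ 2, so there is no saddle point; optimal play is mixed.
Budget is strictly dominated by Premium, so Firm A never plays it.
On the remaining 2×2 (Premium, Standard vs Match, Undercut):
Let Firm A play Premium with probability p. Expected payoff against Match: 2p + (-1)(1−p) = 3p − 1; against Undercut: (-6)p + 6(1−p) = −12p + 6.
Setting these equal: 3p − 1 = −12p + 6 ⇒ 15p = 7 ⇒ p = 7/15, and the value is (3)·(7/15) − 1 = 2/5.
For Firm B: with q = P(Match), equating Premium's and Standard's payoffs gives 8q − 6 = −7q + 6 ⇒ q = 4/5.

2/5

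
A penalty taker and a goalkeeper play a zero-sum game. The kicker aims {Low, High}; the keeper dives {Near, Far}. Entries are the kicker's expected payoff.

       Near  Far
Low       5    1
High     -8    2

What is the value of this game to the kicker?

9/7

Row minima: Low → 1, High → -8; maximin = 1.
Column maxima: Near → 5, Far → 2; minimax = 2.
1 ≠ 2, so there is no saddle point; optimal play is mixed.
Let the kicker play Low with probability p. Expected payoff against Near: 5p + (-8)(1−p) = 13p − 8; against Far: 1p + 2(1−p) = −p + 2.
Setting these equal: 13p − 8 = −p + 2 ⇒ 14p = 10 ⇒ p = 5/7, and the value is (13)·(5/7) − 8 = 9/7.
For the keeper: with q = P(Near), equating Low's and High's payoffs gives 4q + 1 = −10q + 2 ⇒ q = 1/14.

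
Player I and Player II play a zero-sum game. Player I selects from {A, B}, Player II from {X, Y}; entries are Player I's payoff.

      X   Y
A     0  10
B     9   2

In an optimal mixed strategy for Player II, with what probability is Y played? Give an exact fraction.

Row minima: A → 0, B → 2; maximin = 2.
Column maxima: X → 9, Y → 10; minimax = 9.
2 ≠ 9, so there is no saddle point; optimal play is mixed.
Let Player I play A with probability p. Expected payoff against X: 0p + 9(1−p) = −9p + 9; against Y: 10p + 2(1−p) = 8p + 2.
Setting these equal: −9p + 9 = 8p + 2 ⇒ −17p = -7 ⇒ p = 7/17, and the value is (-9)·(7/17) + 9 = 90/17.
For Player II: with q = P(X), equating A's and B's payoffs gives −10q + 10 = 7q + 2 ⇒ q = 8/17.

9/17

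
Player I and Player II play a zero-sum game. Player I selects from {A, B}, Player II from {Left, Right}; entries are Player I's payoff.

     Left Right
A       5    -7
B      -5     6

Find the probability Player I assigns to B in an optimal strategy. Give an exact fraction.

Row minima: A → -7, B → -5; maximin = -5.
Column maxima: Left → 5, Right → 6; minimax = 5.
-5 ≠ 5, so there is no saddle point; optimal play is mixed.
Let Player I play A with probability p. Expected payoff against Left: 5p + (-5)(1−p) = 10p − 5; against Right: (-7)p + 6(1−p) = −13p + 6.
Setting these equal: 10p − 5 = −13p + 6 ⇒ 23p = 11 ⇒ p = 11/23, and the value is (10)·(11/23) − 5 = -5/23.
For Player II: with q = P(Left), equating A's and B's payoffs gives 12q − 7 = −11q + 6 ⇒ q = 13/23.

12/23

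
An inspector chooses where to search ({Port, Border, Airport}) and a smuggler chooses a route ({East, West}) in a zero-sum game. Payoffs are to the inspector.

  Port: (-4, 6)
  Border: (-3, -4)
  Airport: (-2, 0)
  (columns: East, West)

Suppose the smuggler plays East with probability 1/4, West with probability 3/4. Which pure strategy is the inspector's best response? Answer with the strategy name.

Expected payoff of Port: (1/4)·(-4) + (3/4)·6 = 7/2.
Expected payoff of Border: (1/4)·(-3) + (3/4)·(-4) = -15/4.
Expected payoff of Airport: (1/4)·(-2) + (3/4)·0 = -1/2.
The largest is 7/2, so the inspector's best response is Port.

Port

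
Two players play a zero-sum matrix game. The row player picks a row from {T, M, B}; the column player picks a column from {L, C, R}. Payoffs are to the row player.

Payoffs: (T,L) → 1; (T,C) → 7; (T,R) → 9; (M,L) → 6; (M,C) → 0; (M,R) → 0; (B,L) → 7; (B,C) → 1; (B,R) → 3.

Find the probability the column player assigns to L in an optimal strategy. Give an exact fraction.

1/2

Row minima: T → 1, M → 0, B → 1; maximin = 1.
Column maxima: L → 7, C → 7, R → 9; minimax = 7.
1 ≠ 7, so there is no saddle point; optimal play is mixed.
M is strictly dominated by B, so the row player never plays it.
With M eliminated, R is strictly dominated by C (it gives the row player strictly more in every remaining row), so the column player never plays it.
On the remaining 2×2 (T, B vs L, C):
Let the row player play T with probability p. Expected payoff against L: 1p + 7(1−p) = −6p + 7; against C: 7p + 1(1−p) = 6p + 1.
Setting these equal: −6p + 7 = 6p + 1 ⇒ −12p = -6 ⇒ p = 1/2, and the value is (-6)·(1/2) + 7 = 4.
For the column player: with q = P(L), equating T's and B's payoffs gives −6q + 7 = 6q + 1 ⇒ q = 1/2.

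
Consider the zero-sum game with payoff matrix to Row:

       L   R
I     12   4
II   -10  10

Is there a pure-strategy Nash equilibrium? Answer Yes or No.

No

Row minima: I → 4, II → -10; maximin = 4.
Column maxima: L → 12, R → 10; minimax = 10.
4 ≠ 10, so no pure-strategy equilibrium exists.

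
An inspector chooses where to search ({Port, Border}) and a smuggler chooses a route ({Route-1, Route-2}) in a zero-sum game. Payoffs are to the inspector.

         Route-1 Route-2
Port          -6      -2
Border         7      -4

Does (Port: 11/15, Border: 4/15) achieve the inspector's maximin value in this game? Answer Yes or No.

Yes

Against Route-1 this mix gives (11/15)·(-6) + (4/15)·7 = -38/15.
Against Route-2 this mix gives (11/15)·(-2) + (4/15)·(-4) = -38/15.
All of the smuggler's active replies (Route-1, Route-2) yield -38/15, and no column does worse for the inspector. The mix makes the smuggler indifferent and guarantees -38/15, so it is optimal.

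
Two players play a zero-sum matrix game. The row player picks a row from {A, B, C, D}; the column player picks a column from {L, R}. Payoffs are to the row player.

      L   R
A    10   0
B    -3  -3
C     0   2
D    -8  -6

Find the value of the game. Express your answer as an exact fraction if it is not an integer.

5/3

Row minima: A → 0, B → -3, C → 0, D → -8; maximin = 0.
Column maxima: L → 10, R → 2; minimax = 2.
0 ≠ 2, so there is no saddle point; optimal play is mixed.
B is strictly dominated by A, so the row player never plays it.
D is strictly dominated by A, so the row player never plays it.
On the remaining 2×2 (A, C vs L, R):
Let the row player play A with probability p. Expected payoff against L: 10p + 0(1−p) = 10p; against R: 0p + 2(1−p) = −2p + 2.
Setting these equal: 10p = −2p + 2 ⇒ 12p = 2 ⇒ p = 1/6, and the value is (10)·(1/6) = 5/3.
For the column player: with q = P(L), equating A's and C's payoffs gives 10q = −2q + 2 ⇒ q = 1/6.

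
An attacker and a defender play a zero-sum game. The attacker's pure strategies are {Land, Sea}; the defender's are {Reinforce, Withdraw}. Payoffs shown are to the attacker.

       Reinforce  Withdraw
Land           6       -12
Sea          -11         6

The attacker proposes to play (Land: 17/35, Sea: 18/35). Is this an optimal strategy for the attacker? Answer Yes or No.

Against Reinforce this mix gives (17/35)·6 + (18/35)·(-11) = -96/35.
Against Withdraw this mix gives (17/35)·(-12) + (18/35)·6 = -96/35.
All of the defender's active replies (Reinforce, Withdraw) yield -96/35, and no column does worse for the attacker. The mix makes the defender indifferent and guarantees -96/35, so it is optimal.

Yes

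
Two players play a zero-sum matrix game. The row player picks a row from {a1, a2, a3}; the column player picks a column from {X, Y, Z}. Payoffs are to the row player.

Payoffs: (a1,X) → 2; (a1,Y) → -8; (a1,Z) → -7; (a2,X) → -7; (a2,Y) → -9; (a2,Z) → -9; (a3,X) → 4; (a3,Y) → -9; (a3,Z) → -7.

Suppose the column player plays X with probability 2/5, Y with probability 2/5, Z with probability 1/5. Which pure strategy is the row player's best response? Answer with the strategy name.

a3

Expected payoff of a1: (2/5)·2 + (2/5)·(-8) + (1/5)·(-7) = -19/5.
Expected payoff of a2: (2/5)·(-7) + (2/5)·(-9) + (1/5)·(-9) = -41/5.
Expected payoff of a3: (2/5)·4 + (2/5)·(-9) + (1/5)·(-7) = -17/5.
The largest is -17/5, so the row player's best response is a3.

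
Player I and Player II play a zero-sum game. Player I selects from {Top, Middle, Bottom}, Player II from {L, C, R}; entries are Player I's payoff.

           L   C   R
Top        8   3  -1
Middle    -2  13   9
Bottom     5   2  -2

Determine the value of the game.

7/2

Row minima: Top → -1, Middle → -2, Bottom → -2; maximin = -1.
Column maxima: L → 8, C → 13, R → 9; minimax = 8.
-1 ≠ 8, so there is no saddle point; optimal play is mixed.
Bottom is strictly dominated by Top, so Player I never plays it.
C is strictly dominated by R (it gives Player I strictly more in every row), so Player II never plays it.
On the remaining 2×2 (Top, Middle vs L, R):
Let Player I play Top with probability p. Expected payoff against L: 8p + (-2)(1−p) = 10p − 2; against R: (-1)p + 9(1−p) = −10p + 9.
Setting these equal: 10p − 2 = −10p + 9 ⇒ 20p = 11 ⇒ p = 11/20, and the value is (10)·(11/20) − 2 = 7/2.
For Player II: with q = P(L), equating Top's and Middle's payoffs gives 9q − 1 = −11q + 9 ⇒ q = 1/2.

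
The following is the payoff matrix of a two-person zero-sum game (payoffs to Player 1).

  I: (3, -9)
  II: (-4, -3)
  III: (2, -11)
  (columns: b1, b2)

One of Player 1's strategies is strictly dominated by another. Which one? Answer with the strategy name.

I gives a strictly higher payoff than III against every column: 3 > 2, -9 > -11.
So III is strictly dominated and Player 1 never plays it.

III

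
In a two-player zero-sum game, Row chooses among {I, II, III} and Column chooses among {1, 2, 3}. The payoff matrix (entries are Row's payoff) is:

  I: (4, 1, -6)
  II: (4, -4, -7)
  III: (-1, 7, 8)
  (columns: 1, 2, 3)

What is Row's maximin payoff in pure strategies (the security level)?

-1

Row minima: I → -6, II → -7, III → -1.
The best of these is -1.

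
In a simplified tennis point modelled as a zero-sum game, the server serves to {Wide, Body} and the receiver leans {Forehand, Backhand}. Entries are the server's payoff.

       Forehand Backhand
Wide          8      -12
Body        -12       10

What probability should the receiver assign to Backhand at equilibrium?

Row minima: Wide → -12, Body → -12; maximin = -12.
Column maxima: Forehand → 8, Backhand → 10; minimax = 8.
-12 ≠ 8, so there is no saddle point; optimal play is mixed.
Let the server play Wide with probability p. Expected payoff against Forehand: 8p + (-12)(1−p) = 20p − 12; against Backhand: (-12)p + 10(1−p) = −22p + 10.
Setting these equal: 20p − 12 = −22p + 10 ⇒ 42p = 22 ⇒ p = 11/21, and the value is (20)·(11/21) − 12 = -32/21.
For the receiver: with q = P(Forehand), equating Wide's and Body's payoffs gives 20q − 12 = −22q + 10 ⇒ q = 11/21.

10/21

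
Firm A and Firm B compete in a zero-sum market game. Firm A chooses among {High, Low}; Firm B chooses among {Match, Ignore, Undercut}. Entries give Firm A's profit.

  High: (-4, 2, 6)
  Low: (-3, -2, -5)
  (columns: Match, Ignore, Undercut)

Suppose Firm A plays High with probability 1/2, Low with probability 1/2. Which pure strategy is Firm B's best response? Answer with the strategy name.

If Firm B plays Match, Firm A's expected payoff is (1/2)·(-4) + (1/2)·(-3) = -7/2.
If Firm B plays Ignore, Firm A's expected payoff is (1/2)·2 + (1/2)·(-2) = 0.
If Firm B plays Undercut, Firm A's expected payoff is (1/2)·6 + (1/2)·(-5) = 1/2.
Firm B minimizes Firm A's payoff; the smallest is -7/2, so the best response is Match.

Match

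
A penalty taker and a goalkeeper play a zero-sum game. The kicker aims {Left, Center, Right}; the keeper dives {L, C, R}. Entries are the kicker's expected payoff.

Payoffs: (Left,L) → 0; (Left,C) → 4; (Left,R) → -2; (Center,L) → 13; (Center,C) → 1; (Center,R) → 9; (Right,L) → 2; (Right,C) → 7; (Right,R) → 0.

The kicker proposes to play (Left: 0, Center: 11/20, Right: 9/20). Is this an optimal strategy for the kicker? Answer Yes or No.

Against L this mix gives (11/20)·13 + (9/20)·2 = 161/20.
Against C this mix gives (11/20)·1 + (9/20)·7 = 37/10.
Against R this mix gives (11/20)·9 + (9/20)·0 = 99/20.
The keeper will play C, holding the kicker to 37/10. Shifting weight toward the row that does better against C would raise this floor (the equalizing mix achieves 21/5 against both C and R), so the proposed strategy is not optimal.

No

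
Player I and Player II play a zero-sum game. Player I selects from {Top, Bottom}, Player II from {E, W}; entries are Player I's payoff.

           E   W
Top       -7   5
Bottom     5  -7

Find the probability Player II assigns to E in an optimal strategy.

Row minima: Top → -7, Bottom → -7; maximin = -7.
Column maxima: E → 5, W → 5; minimax = 5.
-7 ≠ 5, so there is no saddle point; optimal play is mixed.
Let Player I play Top with probability p. Expected payoff against E: (-7)p + 5(1−p) = −12p + 5; against W: 5p + (-7)(1−p) = 12p − 7.
Setting these equal: −12p + 5 = 12p − 7 ⇒ −24p = -12 ⇒ p = 1/2, and the value is (-12)·(1/2) + 5 = -1.
For Player II: with q = P(E), equating Top's and Bottom's payoffs gives −12q + 5 = 12q − 7 ⇒ q = 1/2.

1/2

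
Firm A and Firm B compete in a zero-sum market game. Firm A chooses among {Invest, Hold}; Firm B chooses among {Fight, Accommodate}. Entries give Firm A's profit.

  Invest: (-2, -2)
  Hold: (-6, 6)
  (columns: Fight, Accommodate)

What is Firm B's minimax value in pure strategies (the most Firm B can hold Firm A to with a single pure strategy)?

-2

Column maxima: Fight → -2, Accommodate → 6.
The smallest of these is -2.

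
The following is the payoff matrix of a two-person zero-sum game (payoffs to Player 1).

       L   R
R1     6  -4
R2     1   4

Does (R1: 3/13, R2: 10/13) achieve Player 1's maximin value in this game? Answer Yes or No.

Against L this mix gives (3/13)·6 + (10/13)·1 = 28/13.
Against R this mix gives (3/13)·(-4) + (10/13)·4 = 28/13.
All of Player 2's active replies (L, R) yield 28/13, and no column does worse for Player 1. The mix makes Player 2 indifferent and guarantees 28/13, so it is optimal.

Yes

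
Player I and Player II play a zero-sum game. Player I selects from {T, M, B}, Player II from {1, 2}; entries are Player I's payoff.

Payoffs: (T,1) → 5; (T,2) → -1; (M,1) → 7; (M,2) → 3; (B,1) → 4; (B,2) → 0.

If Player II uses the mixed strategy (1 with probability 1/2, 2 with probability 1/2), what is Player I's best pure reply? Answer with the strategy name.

Expected payoff of T: (1/2)·5 + (1/2)·(-1) = 2.
Expected payoff of M: (1/2)·7 + (1/2)·3 = 5.
Expected payoff of B: (1/2)·4 + (1/2)·0 = 2.
The largest is 5, so Player I's best response is M.

M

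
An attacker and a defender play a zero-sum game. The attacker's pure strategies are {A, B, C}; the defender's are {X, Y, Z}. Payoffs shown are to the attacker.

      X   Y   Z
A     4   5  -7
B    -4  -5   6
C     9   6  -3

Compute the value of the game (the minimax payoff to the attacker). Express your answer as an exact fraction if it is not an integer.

Row minima: A → -7, B → -5, C → -3; maximin = -3.
Column maxima: X → 9, Y → 6, Z → 6; minimax = 6.
-3 ≠ 6, so there is no saddle point; optimal play is mixed.
A is strictly dominated by C, so the attacker never plays it.
With A eliminated, X is strictly dominated by Y (it gives the attacker strictly more in every remaining row), so the defender never plays it.
On the remaining 2×2 (B, C vs Y, Z):
Let the attacker play B with probability p. Expected payoff against Y: (-5)p + 6(1−p) = −11p + 6; against Z: 6p + (-3)(1−p) = 9p − 3.
Setting these equal: −11p + 6 = 9p − 3 ⇒ −20p = -9 ⇒ p = 9/20, and the value is (-11)·(9/20) + 6 = 21/20.
For the defender: with q = P(Y), equating B's and C's payoffs gives −11q + 6 = 9q − 3 ⇒ q = 9/20.

21/20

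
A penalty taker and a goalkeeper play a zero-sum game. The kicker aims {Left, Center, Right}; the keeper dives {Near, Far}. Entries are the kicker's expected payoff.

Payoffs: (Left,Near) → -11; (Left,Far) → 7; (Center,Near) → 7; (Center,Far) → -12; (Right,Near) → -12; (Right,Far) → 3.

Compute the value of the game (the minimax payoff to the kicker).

-83/37

Row minima: Left → -11, Center → -12, Right → -12; maximin = -11.
Column maxima: Near → 7, Far → 7; minimax = 7.
-11 ≠ 7, so there is no saddle point; optimal play is mixed.
Right is strictly dominated by Left, so the kicker never plays it.
On the remaining 2×2 (Left, Center vs Near, Far):
Let the kicker play Left with probability p. Expected payoff against Near: (-11)p + 7(1−p) = −18p + 7; against Far: 7p + (-12)(1−p) = 19p − 12.
Setting these equal: −18p + 7 = 19p − 12 ⇒ −37p = -19 ⇒ p = 19/37, and the value is (-18)·(19/37) + 7 = -83/37.
For the keeper: with q = P(Near), equating Left's and Center's payoffs gives −18q + 7 = 19q − 12 ⇒ q = 19/37.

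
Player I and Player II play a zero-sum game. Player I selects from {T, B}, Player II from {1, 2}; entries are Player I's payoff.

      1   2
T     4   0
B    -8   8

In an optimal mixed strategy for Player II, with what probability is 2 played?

Row minima: T → 0, B → -8; maximin = 0.
Column maxima: 1 → 4, 2 → 8; minimax = 4.
0 ≠ 4, so there is no saddle point; optimal play is mixed.
Let Player I play T with probability p. Expected payoff against 1: 4p + (-8)(1−p) = 12p − 8; against 2: 0p + 8(1−p) = −8p + 8.
Setting these equal: 12p − 8 = −8p + 8 ⇒ 20p = 16 ⇒ p = 4/5, and the value is (12)·(4/5) − 8 = 8/5.
For Player II: with q = P(1), equating T's and B's payoffs gives 4q = −16q + 8 ⇒ q = 2/5.

3/5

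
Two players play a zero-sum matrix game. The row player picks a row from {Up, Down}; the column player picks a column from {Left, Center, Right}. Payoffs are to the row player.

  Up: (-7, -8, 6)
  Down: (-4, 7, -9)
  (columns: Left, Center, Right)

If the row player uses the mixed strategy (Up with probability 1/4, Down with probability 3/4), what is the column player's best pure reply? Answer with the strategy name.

Right

If the column player plays Left, the row player's expected payoff is (1/4)·(-7) + (3/4)·(-4) = -19/4.
If the column player plays Center, the row player's expected payoff is (1/4)·(-8) + (3/4)·7 = 13/4.
If the column player plays Right, the row player's expected payoff is (1/4)·6 + (3/4)·(-9) = -21/4.
The column player minimizes the row player's payoff; the smallest is -21/4, so the best response is Right.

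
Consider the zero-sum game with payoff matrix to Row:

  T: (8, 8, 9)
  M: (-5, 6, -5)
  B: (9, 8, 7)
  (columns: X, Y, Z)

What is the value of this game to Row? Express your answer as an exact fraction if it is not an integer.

8

Row minima: T → 8, M → -5, B → 7; maximin = 8.
Column maxima: X → 9, Y → 8, Z → 9; minimax = 8.
Since maximin = minimax = 8, there is a saddle point and the value is 8.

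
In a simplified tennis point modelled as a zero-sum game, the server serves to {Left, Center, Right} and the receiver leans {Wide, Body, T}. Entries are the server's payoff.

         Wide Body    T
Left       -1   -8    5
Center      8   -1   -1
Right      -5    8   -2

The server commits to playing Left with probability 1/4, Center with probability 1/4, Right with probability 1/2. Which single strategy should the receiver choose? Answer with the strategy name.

Wide

If the receiver plays Wide, the server's expected payoff is (1/4)·(-1) + (1/4)·8 + (1/2)·(-5) = -3/4.
If the receiver plays Body, the server's expected payoff is (1/4)·(-8) + (1/4)·(-1) + (1/2)·8 = 7/4.
If the receiver plays T, the server's expected payoff is (1/4)·5 + (1/4)·(-1) + (1/2)·(-2) = 0.
The receiver minimizes the server's payoff; the smallest is -3/4, so the best response is Wide.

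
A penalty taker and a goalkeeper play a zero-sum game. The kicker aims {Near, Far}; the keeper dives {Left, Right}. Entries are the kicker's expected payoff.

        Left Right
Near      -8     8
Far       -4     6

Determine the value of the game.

-4

Row minima: Near → -8, Far → -4; maximin = -4.
Column maxima: Left → -4, Right → 8; minimax = -4.
Since maximin = minimax = -4, there is a saddle point and the value is -4.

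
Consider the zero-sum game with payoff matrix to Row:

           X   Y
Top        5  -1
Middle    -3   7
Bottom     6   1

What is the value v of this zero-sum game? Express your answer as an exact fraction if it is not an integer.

Row minima: Top → -1, Middle → -3, Bottom → 1; maximin = 1.
Column maxima: X → 6, Y → 7; minimax = 6.
1 ≠ 6, so there is no saddle point; optimal play is mixed.
Top is strictly dominated by Bottom, so Row never plays it.
On the remaining 2×2 (Middle, Bottom vs X, Y):
Let Row play Middle with probability p. Expected payoff against X: (-3)p + 6(1−p) = −9p + 6; against Y: 7p + 1(1−p) = 6p + 1.
Setting these equal: −9p + 6 = 6p + 1 ⇒ −15p = -5 ⇒ p = 1/3, and the value is (-9)·(1/3) + 6 = 3.
For Column: with q = P(X), equating Middle's and Bottom's payoffs gives −10q + 7 = 5q + 1 ⇒ q = 2/5.

3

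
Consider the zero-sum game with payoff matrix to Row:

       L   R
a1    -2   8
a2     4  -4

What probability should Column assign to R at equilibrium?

1/3

Row minima: a1 → -2, a2 → -4; maximin = -2.
Column maxima: L → 4, R → 8; minimax = 4.
-2 ≠ 4, so there is no saddle point; optimal play is mixed.
Let Row play a1 with probability p. Expected payoff against L: (-2)p + 4(1−p) = −6p + 4; against R: 8p + (-4)(1−p) = 12p − 4.
Setting these equal: −6p + 4 = 12p − 4 ⇒ −18p = -8 ⇒ p = 4/9, and the value is (-6)·(4/9) + 4 = 4/3.
For Column: with q = P(L), equating a1's and a2's payoffs gives −10q + 8 = 8q − 4 ⇒ q = 2/3.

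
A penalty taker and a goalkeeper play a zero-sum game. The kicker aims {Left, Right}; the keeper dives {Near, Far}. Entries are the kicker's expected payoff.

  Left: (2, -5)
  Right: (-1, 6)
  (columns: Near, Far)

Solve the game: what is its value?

1/2

Row minima: Left → -5, Right → -1; maximin = -1.
Column maxima: Near → 2, Far → 6; minimax = 2.
-1 ≠ 2, so there is no saddle point; optimal play is mixed.
Let the kicker play Left with probability p. Expected payoff against Near: 2p + (-1)(1−p) = 3p − 1; against Far: (-5)p + 6(1−p) = −11p + 6.
Setting these equal: 3p − 1 = −11p + 6 ⇒ 14p = 7 ⇒ p = 1/2, and the value is (3)·(1/2) − 1 = 1/2.
For the keeper: with q = P(Near), equating Left's and Right's payoffs gives 7q − 5 = −7q + 6 ⇒ q = 11/14.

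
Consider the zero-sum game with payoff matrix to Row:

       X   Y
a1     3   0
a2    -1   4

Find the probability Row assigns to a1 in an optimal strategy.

Row minima: a1 → 0, a2 → -1; maximin = 0.
Column maxima: X → 3, Y → 4; minimax = 3.
0 ≠ 3, so there is no saddle point; optimal play is mixed.
Let Row play a1 with probability p. Expected payoff against X: 3p + (-1)(1−p) = 4p − 1; against Y: 0p + 4(1−p) = −4p + 4.
Setting these equal: 4p − 1 = −4p + 4 ⇒ 8p = 5 ⇒ p = 5/8, and the value is (4)·(5/8) − 1 = 3/2.
For Column: with q = P(X), equating a1's and a2's payoffs gives 3q = −5q + 4 ⇒ q = 1/2.

5/8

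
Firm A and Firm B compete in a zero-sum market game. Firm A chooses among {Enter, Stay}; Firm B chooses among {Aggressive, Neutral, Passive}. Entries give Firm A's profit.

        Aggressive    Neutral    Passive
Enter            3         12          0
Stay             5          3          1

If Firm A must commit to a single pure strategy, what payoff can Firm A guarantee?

Row minima: Enter → 0, Stay → 1.
The best of these is 1.

1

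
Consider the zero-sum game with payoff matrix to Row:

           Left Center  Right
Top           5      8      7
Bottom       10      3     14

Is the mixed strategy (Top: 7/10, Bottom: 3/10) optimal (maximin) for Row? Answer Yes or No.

Against Left this mix gives (7/10)·5 + (3/10)·10 = 13/2.
Against Center this mix gives (7/10)·8 + (3/10)·3 = 13/2.
Against Right this mix gives (7/10)·7 + (3/10)·14 = 91/10.
All of Column's active replies (Left, Center) yield 13/2, and no column does worse for Row. The mix makes Column indifferent and guarantees 13/2, so it is optimal.

Yes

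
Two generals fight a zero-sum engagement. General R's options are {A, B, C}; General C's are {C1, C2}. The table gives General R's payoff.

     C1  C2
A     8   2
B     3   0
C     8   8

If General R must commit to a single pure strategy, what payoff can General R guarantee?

8

Row minima: A → 2, B → 0, C → 8.
The best of these is 8.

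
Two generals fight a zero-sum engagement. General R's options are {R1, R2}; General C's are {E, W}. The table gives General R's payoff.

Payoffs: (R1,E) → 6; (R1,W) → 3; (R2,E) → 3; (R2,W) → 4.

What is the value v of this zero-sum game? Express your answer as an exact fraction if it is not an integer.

Row minima: R1 → 3, R2 → 3; maximin = 3.
Column maxima: E → 6, W → 4; minimax = 4.
3 ≠ 4, so there is no saddle point; optimal play is mixed.
Let General R play R1 with probability p. Expected payoff against E: 6p + 3(1−p) = 3p + 3; against W: 3p + 4(1−p) = −p + 4.
Setting these equal: 3p + 3 = −p + 4 ⇒ 4p = 1 ⇒ p = 1/4, and the value is (3)·(1/4) + 3 = 15/4.
For General C: with q = P(E), equating R1's and R2's payoffs gives 3q + 3 = −q + 4 ⇒ q = 1/4.

15/4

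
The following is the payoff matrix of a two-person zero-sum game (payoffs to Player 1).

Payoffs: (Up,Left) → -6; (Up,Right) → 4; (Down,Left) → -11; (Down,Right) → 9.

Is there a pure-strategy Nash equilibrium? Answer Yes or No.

Row minima: Up → -6, Down → -11; maximin = -6.
Column maxima: Left → -6, Right → 9; minimax = -6.
maximin = minimax = -6, so a saddle point exists.

Yes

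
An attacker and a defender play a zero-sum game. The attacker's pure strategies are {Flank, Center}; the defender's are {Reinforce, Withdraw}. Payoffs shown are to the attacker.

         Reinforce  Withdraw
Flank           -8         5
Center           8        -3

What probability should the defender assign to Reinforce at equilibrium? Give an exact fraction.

Row minima: Flank → -8, Center → -3; maximin = -3.
Column maxima: Reinforce → 8, Withdraw → 5; minimax = 5.
-3 ≠ 5, so there is no saddle point; optimal play is mixed.
Let the attacker play Flank with probability p. Expected payoff against Reinforce: (-8)p + 8(1−p) = −16p + 8; against Withdraw: 5p + (-3)(1−p) = 8p − 3.
Setting these equal: −16p + 8 = 8p − 3 ⇒ −24p = -11 ⇒ p = 11/24, and the value is (-16)·(11/24) + 8 = 2/3.
For the defender: with q = P(Reinforce), equating Flank's and Center's payoffs gives −13q + 5 = 11q − 3 ⇒ q = 1/3.

1/3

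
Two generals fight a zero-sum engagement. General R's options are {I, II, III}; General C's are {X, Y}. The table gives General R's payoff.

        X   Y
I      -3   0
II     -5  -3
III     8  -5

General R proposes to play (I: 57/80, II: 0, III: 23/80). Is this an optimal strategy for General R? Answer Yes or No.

No

Against X this mix gives (57/80)·(-3) + (23/80)·8 = 13/80.
Against Y this mix gives (57/80)·0 + (23/80)·(-5) = -23/16.
General C will play Y, holding General R to -23/16. Shifting weight toward the row that does better against Y would raise this floor (the equalizing mix achieves -15/16 against both Y and X), so the proposed strategy is not optimal.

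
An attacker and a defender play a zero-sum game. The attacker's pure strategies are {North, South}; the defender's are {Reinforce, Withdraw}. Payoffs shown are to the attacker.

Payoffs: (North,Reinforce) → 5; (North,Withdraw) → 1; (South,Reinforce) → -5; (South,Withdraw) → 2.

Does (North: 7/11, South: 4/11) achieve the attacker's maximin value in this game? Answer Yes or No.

Against Reinforce this mix gives (7/11)·5 + (4/11)·(-5) = 15/11.
Against Withdraw this mix gives (7/11)·1 + (4/11)·2 = 15/11.
All of the defender's active replies (Reinforce, Withdraw) yield 15/11, and no column does worse for the attacker. The mix makes the defender indifferent and guarantees 15/11, so it is optimal.

Yes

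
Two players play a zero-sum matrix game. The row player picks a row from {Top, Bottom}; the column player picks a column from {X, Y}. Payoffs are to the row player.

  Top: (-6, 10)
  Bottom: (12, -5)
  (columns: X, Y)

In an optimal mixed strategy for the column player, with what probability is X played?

5/11

Row minima: Top → -6, Bottom → -5; maximin = -5.
Column maxima: X → 12, Y → 10; minimax = 10.
-5 ≠ 10, so there is no saddle point; optimal play is mixed.
Let the row player play Top with probability p. Expected payoff against X: (-6)p + 12(1−p) = −18p + 12; against Y: 10p + (-5)(1−p) = 15p − 5.
Setting these equal: −18p + 12 = 15p − 5 ⇒ −33p = -17 ⇒ p = 17/33, and the value is (-18)·(17/33) + 12 = 30/11.
For the column player: with q = P(X), equating Top's and Bottom's payoffs gives −16q + 10 = 17q − 5 ⇒ q = 5/11.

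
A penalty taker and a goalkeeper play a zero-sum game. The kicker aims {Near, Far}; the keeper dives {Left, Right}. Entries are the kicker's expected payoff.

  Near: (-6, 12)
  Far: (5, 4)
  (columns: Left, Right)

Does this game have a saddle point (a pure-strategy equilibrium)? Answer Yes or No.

Row minima: Near → -6, Far → 4; maximin = 4.
Column maxima: Left → 5, Right → 12; minimax = 5.
4 ≠ 5, so no pure-strategy equilibrium exists.

No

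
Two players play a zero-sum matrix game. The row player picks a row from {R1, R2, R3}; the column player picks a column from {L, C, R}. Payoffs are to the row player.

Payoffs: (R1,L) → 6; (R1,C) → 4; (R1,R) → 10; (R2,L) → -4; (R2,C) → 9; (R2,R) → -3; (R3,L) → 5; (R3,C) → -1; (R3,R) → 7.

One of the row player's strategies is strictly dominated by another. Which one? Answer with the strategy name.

R3

R1 gives a strictly higher payoff than R3 against every column: 6 > 5, 4 > -1, 10 > 7.
So R3 is strictly dominated and the row player never plays it.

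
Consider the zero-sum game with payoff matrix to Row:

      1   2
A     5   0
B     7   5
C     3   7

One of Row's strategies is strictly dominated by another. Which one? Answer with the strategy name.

B gives a strictly higher payoff than A against every column: 7 > 5, 5 > 0.
So A is strictly dominated and Row never plays it.

A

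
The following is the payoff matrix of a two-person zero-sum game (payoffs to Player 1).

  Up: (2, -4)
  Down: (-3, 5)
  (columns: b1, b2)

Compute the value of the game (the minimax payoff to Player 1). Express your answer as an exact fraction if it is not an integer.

-1/7

Row minima: Up → -4, Down → -3; maximin = -3.
Column maxima: b1 → 2, b2 → 5; minimax = 2.
-3 ≠ 2, so there is no saddle point; optimal play is mixed.
Let Player 1 play Up with probability p. Expected payoff against b1: 2p + (-3)(1−p) = 5p − 3; against b2: (-4)p + 5(1−p) = −9p + 5.
Setting these equal: 5p − 3 = −9p + 5 ⇒ 14p = 8 ⇒ p = 4/7, and the value is (5)·(4/7) − 3 = -1/7.
For Player 2: with q = P(b1), equating Up's and Down's payoffs gives 6q − 4 = −8q + 5 ⇒ q = 9/14.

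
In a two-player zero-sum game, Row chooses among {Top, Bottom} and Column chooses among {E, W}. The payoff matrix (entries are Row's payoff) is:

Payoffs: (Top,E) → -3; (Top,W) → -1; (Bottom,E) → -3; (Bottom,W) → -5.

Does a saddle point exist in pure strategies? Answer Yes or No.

Row minima: Top → -3, Bottom → -5; maximin = -3.
Column maxima: E → -3, W → -1; minimax = -3.
maximin = minimax = -3, so a saddle point exists.

Yes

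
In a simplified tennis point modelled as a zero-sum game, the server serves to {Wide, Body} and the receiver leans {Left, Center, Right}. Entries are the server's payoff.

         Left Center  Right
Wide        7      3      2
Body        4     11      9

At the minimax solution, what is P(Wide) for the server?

Row minima: Wide → 2, Body → 4; maximin = 4.
Column maxima: Left → 7, Center → 11, Right → 9; minimax = 7.
4 ≠ 7, so there is no saddle point; optimal play is mixed.
Center is strictly dominated by Right (it gives the server strictly more in every row), so the receiver never plays it.
On the remaining 2×2 (Wide, Body vs Left, Right):
Let the server play Wide with probability p. Expected payoff against Left: 7p + 4(1−p) = 3p + 4; against Right: 2p + 9(1−p) = −7p + 9.
Setting these equal: 3p + 4 = −7p + 9 ⇒ 10p = 5 ⇒ p = 1/2, and the value is (3)·(1/2) + 4 = 11/2.
For the receiver: with q = P(Left), equating Wide's and Body's payoffs gives 5q + 2 = −5q + 9 ⇒ q = 7/10.

1/2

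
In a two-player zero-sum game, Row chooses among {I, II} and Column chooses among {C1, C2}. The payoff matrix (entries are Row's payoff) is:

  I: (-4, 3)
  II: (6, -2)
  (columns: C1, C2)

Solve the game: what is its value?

Row minima: I → -4, II → -2; maximin = -2.
Column maxima: C1 → 6, C2 → 3; minimax = 3.
-2 ≠ 3, so there is no saddle point; optimal play is mixed.
Let Row play I with probability p. Expected payoff against C1: (-4)p + 6(1−p) = −10p + 6; against C2: 3p + (-2)(1−p) = 5p − 2.
Setting these equal: −10p + 6 = 5p − 2 ⇒ −15p = -8 ⇒ p = 8/15, and the value is (-10)·(8/15) + 6 = 2/3.
For Column: with q = P(C1), equating I's and II's payoffs gives −7q + 3 = 8q − 2 ⇒ q = 1/3.

2/3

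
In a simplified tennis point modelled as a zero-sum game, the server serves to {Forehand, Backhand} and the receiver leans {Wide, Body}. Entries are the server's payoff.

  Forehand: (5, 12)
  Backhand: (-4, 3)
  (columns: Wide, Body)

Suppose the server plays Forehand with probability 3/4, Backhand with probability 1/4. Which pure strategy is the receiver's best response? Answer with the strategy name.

Wide

If the receiver plays Wide, the server's expected payoff is (3/4)·5 + (1/4)·(-4) = 11/4.
If the receiver plays Body, the server's expected payoff is (3/4)·12 + (1/4)·3 = 39/4.
The receiver minimizes the server's payoff; the smallest is 11/4, so the best response is Wide.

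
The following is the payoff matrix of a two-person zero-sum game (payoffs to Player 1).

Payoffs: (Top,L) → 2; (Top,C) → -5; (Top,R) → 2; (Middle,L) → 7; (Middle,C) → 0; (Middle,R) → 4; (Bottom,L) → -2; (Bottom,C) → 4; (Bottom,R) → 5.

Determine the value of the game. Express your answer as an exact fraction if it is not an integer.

Row minima: Top → -5, Middle → 0, Bottom → -2; maximin = 0.
Column maxima: L → 7, C → 4, R → 5; minimax = 4.
0 ≠ 4, so there is no saddle point; optimal play is mixed.
Top is strictly dominated by Middle, so Player 1 never plays it.
R is strictly dominated by C (it gives Player 1 strictly more in every row), so Player 2 never plays it.
On the remaining 2×2 (Middle, Bottom vs L, C):
Let Player 1 play Middle with probability p. Expected payoff against L: 7p + (-2)(1−p) = 9p − 2; against C: 0p + 4(1−p) = −4p + 4.
Setting these equal: 9p − 2 = −4p + 4 ⇒ 13p = 6 ⇒ p = 6/13, and the value is (9)·(6/13) − 2 = 28/13.
For Player 2: with q = P(L), equating Middle's and Bottom's payoffs gives 7q = −6q + 4 ⇒ q = 4/13.

28/13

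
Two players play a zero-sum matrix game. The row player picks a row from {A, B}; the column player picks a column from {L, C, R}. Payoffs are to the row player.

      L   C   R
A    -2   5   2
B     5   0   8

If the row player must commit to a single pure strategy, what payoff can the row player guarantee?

0

Row minima: A → -2, B → 0.
The best of these is 0.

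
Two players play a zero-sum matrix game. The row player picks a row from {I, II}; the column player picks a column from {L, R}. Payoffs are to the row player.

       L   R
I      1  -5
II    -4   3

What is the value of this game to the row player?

Row minima: I → -5, II → -4; maximin = -4.
Column maxima: L → 1, R → 3; minimax = 1.
-4 ≠ 1, so there is no saddle point; optimal play is mixed.
Let the row player play I with probability p. Expected payoff against L: 1p + (-4)(1−p) = 5p − 4; against R: (-5)p + 3(1−p) = −8p + 3.
Setting these equal: 5p − 4 = −8p + 3 ⇒ 13p = 7 ⇒ p = 7/13, and the value is (5)·(7/13) − 4 = -17/13.
For the column player: with q = P(L), equating I's and II's payoffs gives 6q − 5 = −7q + 3 ⇒ q = 8/13.

-17/13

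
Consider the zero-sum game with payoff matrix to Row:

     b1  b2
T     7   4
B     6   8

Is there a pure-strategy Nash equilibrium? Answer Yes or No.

No

Row minima: T → 4, B → 6; maximin = 6.
Column maxima: b1 → 7, b2 → 8; minimax = 7.
6 ≠ 7, so no pure-strategy equilibrium exists.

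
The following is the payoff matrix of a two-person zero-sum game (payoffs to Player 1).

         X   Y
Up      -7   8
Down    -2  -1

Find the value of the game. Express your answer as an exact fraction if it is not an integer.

-2

Row minima: Up → -7, Down → -2; maximin = -2.
Column maxima: X → -2, Y → 8; minimax = -2.
Since maximin = minimax = -2, there is a saddle point and the value is -2.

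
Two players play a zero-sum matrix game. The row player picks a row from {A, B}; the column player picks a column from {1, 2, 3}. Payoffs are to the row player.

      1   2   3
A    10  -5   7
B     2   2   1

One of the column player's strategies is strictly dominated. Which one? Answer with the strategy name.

3 holds the row player's payoff strictly below 1 in every row: 7 < 10, 1 < 2.
So 1 is strictly dominated for the column player.

1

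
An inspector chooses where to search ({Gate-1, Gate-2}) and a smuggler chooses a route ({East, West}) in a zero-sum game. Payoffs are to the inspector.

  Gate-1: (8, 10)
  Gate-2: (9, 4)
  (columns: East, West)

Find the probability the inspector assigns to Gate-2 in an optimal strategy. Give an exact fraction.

2/7

Row minima: Gate-1 → 8, Gate-2 → 4; maximin = 8.
Column maxima: East → 9, West → 10; minimax = 9.
8 ≠ 9, so there is no saddle point; optimal play is mixed.
Let the inspector play Gate-1 with probability p. Expected payoff against East: 8p + 9(1−p) = −p + 9; against West: 10p + 4(1−p) = 6p + 4.
Setting these equal: −p + 9 = 6p + 4 ⇒ −7p = -5 ⇒ p = 5/7, and the value is (-1)·(5/7) + 9 = 58/7.
For the smuggler: with q = P(East), equating Gate-1's and Gate-2's payoffs gives −2q + 10 = 5q + 4 ⇒ q = 6/7.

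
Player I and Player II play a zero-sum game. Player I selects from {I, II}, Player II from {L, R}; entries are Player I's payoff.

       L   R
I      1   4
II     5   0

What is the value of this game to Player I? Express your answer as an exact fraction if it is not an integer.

Row minima: I → 1, II → 0; maximin = 1.
Column maxima: L → 5, R → 4; minimax = 4.
1 ≠ 4, so there is no saddle point; optimal play is mixed.
Let Player I play I with probability p. Expected payoff against L: 1p + 5(1−p) = −4p + 5; against R: 4p + 0(1−p) = 4p.
Setting these equal: −4p + 5 = 4p ⇒ −8p = -5 ⇒ p = 5/8, and the value is (-4)·(5/8) + 5 = 5/2.
For Player II: with q = P(L), equating I's and II's payoffs gives −3q + 4 = 5q ⇒ q = 1/2.

5/2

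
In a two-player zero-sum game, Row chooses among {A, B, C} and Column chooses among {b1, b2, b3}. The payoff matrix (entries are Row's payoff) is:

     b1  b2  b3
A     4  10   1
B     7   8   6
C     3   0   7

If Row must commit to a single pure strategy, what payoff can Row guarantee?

Row minima: A → 1, B → 6, C → 0.
The best of these is 6.

6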